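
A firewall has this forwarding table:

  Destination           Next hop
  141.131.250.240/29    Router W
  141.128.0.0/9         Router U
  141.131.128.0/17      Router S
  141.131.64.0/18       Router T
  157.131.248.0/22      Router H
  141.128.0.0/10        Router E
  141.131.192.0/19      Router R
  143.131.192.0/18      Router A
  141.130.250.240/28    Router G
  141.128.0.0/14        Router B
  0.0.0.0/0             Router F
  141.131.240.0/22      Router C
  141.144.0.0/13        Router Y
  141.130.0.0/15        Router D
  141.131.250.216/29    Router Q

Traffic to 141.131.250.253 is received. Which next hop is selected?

Router S

Routes whose prefix contains 141.131.250.253:
  0.0.0.0/0 (default, matches everything) -> Router F
  141.128.0.0/9 (141.128.0.0 - 141.255.255.255) -> Router U
  141.128.0.0/10 (141.128.0.0 - 141.191.255.255) -> Router E
  141.128.0.0/14 (141.128.0.0 - 141.131.255.255) -> Router B
  141.130.0.0/15 (141.130.0.0 - 141.131.255.255) -> Router D
  141.131.128.0/17 (141.131.128.0 - 141.131.255.255) -> Router S
More-specific entries that do NOT match:
  141.131.250.240/29 (141.131.250.240 - 141.131.250.247) does not contain 141.131.250.253
  141.131.250.216/29 (141.131.250.216 - 141.131.250.223) does not contain 141.131.250.253
  141.130.250.240/28 (141.130.250.240 - 141.130.250.255) does not contain 141.131.250.253
  157.131.248.0/22 (157.131.248.0 - 157.131.251.255) does not contain 141.131.250.253
  141.131.240.0/22 (141.131.240.0 - 141.131.243.255) does not contain 141.131.250.253
  141.131.192.0/19 (141.131.192.0 - 141.131.223.255) does not contain 141.131.250.253
  141.131.64.0/18 (141.131.64.0 - 141.131.127.255) does not contain 141.131.250.253
  143.131.192.0/18 (143.131.192.0 - 143.131.255.255) does not contain 141.131.250.253
Longest matching prefix is /17 -> next hop Router S.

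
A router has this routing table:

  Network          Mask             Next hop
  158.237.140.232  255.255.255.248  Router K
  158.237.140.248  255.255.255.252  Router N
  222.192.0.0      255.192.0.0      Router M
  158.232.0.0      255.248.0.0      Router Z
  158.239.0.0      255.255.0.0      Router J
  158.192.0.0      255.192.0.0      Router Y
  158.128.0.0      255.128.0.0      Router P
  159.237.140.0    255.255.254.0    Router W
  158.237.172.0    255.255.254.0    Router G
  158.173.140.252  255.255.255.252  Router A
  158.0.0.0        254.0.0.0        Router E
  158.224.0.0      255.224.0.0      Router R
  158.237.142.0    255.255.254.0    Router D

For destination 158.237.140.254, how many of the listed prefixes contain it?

Prefixes containing 158.237.140.254:
  158.0.0.0/7 (158.0.0.0 - 159.255.255.255)
  158.128.0.0/9 (158.128.0.0 - 158.255.255.255)
  158.192.0.0/10 (158.192.0.0 - 158.255.255.255)
  158.224.0.0/11 (158.224.0.0 - 158.255.255.255)
  158.232.0.0/13 (158.232.0.0 - 158.239.255.255)
Total matching entries: 5.

5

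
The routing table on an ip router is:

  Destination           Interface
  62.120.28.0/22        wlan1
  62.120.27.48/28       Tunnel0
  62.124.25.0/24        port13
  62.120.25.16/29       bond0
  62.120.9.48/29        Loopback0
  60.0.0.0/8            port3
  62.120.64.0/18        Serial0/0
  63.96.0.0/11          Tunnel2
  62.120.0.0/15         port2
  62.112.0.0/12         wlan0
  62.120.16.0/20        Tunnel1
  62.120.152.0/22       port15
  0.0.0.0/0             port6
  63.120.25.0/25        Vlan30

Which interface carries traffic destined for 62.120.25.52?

Tunnel1

Routes whose prefix contains 62.120.25.52:
  0.0.0.0/0 (default, matches everything) -> port6
  62.112.0.0/12 (62.112.0.0 - 62.127.255.255) -> wlan0
  62.120.0.0/15 (62.120.0.0 - 62.121.255.255) -> port2
  62.120.16.0/20 (62.120.16.0 - 62.120.31.255) -> Tunnel1
More-specific entries that do NOT match:
  62.120.25.16/29 (62.120.25.16 - 62.120.25.23) does not contain 62.120.25.52
  62.120.9.48/29 (62.120.9.48 - 62.120.9.55) does not contain 62.120.25.52
  62.120.27.48/28 (62.120.27.48 - 62.120.27.63) does not contain 62.120.25.52
  63.120.25.0/25 (63.120.25.0 - 63.120.25.127) does not contain 62.120.25.52
  62.124.25.0/24 (62.124.25.0 - 62.124.25.255) does not contain 62.120.25.52
  62.120.28.0/22 (62.120.28.0 - 62.120.31.255) does not contain 62.120.25.52
  62.120.152.0/22 (62.120.152.0 - 62.120.155.255) does not contain 62.120.25.52
Longest matching prefix is /20 -> interface Tunnel1.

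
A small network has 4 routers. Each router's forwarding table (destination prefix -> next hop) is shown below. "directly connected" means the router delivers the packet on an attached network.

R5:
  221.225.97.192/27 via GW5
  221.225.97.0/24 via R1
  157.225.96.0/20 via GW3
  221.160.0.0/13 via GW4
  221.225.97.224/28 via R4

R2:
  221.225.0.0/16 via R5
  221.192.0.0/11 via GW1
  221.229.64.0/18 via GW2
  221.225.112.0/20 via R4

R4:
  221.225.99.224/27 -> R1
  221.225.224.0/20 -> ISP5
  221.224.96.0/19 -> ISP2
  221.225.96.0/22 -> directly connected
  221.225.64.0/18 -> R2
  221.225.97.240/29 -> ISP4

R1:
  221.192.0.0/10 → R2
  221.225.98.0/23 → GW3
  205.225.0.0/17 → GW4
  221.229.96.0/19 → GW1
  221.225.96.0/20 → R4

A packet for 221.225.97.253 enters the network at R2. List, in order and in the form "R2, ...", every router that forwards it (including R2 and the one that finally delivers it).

R2, R5, R1, R4

At R2: longest match for 221.225.97.253 is 221.225.0.0/16 -> R5
At R5: longest match for 221.225.97.253 is 221.225.97.0/24 -> R1
At R1: longest match for 221.225.97.253 is 221.225.96.0/20 -> R4
At R4: longest match for 221.225.97.253 is 221.225.96.0/22 -> directly connected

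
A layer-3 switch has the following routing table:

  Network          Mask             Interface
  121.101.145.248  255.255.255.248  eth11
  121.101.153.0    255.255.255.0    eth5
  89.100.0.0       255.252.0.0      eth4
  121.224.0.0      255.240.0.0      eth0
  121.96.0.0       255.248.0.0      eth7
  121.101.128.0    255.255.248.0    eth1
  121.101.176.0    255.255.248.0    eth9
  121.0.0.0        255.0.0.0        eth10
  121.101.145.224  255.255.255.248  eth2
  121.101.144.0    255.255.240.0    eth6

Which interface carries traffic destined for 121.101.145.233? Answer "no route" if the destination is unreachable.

eth6

Routes whose prefix contains 121.101.145.233:
  121.0.0.0/8 (121.0.0.0 - 121.255.255.255) -> eth10
  121.96.0.0/13 (121.96.0.0 - 121.103.255.255) -> eth7
  121.101.144.0/20 (121.101.144.0 - 121.101.159.255) -> eth6
More-specific entries that do NOT match:
  121.101.145.248/29 (121.101.145.248 - 121.101.145.255) does not contain 121.101.145.233
  121.101.145.224/29 (121.101.145.224 - 121.101.145.231) does not contain 121.101.145.233
  121.101.153.0/24 (121.101.153.0 - 121.101.153.255) does not contain 121.101.145.233
  121.101.128.0/21 (121.101.128.0 - 121.101.135.255) does not contain 121.101.145.233
  121.101.176.0/21 (121.101.176.0 - 121.101.183.255) does not contain 121.101.145.233
Longest matching prefix is /20 -> interface eth6.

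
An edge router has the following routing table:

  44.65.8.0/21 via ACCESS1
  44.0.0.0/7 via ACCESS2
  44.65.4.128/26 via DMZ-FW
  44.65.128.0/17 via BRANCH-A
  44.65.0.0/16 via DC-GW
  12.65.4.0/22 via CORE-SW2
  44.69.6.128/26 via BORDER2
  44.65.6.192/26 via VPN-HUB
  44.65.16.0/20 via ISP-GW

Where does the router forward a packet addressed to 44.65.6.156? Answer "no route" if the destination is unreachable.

DC-GW

Routes whose prefix contains 44.65.6.156:
  44.0.0.0/7 (44.0.0.0 - 45.255.255.255) -> ACCESS2
  44.65.0.0/16 (44.65.0.0 - 44.65.255.255) -> DC-GW
More-specific entries that do NOT match:
  44.65.4.128/26 (44.65.4.128 - 44.65.4.191) does not contain 44.65.6.156
  44.69.6.128/26 (44.69.6.128 - 44.69.6.191) does not contain 44.65.6.156
  44.65.6.192/26 (44.65.6.192 - 44.65.6.255) does not contain 44.65.6.156
  12.65.4.0/22 (12.65.4.0 - 12.65.7.255) does not contain 44.65.6.156
  44.65.8.0/21 (44.65.8.0 - 44.65.15.255) does not contain 44.65.6.156
  44.65.16.0/20 (44.65.16.0 - 44.65.31.255) does not contain 44.65.6.156
  44.65.128.0/17 (44.65.128.0 - 44.65.255.255) does not contain 44.65.6.156
Longest matching prefix is /16 -> next hop DC-GW.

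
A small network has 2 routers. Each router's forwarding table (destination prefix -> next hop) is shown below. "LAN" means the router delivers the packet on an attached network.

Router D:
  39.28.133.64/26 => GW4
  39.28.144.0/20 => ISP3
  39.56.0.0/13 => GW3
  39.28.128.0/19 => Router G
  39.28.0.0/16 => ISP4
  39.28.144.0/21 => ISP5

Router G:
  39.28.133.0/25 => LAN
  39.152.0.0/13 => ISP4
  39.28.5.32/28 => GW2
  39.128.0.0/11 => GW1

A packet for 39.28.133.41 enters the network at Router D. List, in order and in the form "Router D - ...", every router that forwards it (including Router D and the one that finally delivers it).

Router D - Router G

At Router D: longest match for 39.28.133.41 is 39.28.128.0/19 -> Router G
At Router G: longest match for 39.28.133.41 is 39.28.133.0/25 -> LAN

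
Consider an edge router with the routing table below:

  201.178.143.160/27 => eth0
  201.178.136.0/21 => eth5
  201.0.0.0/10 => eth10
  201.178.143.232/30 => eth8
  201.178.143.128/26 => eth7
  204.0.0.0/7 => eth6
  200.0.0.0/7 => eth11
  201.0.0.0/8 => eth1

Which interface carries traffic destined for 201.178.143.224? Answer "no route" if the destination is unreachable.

Routes whose prefix contains 201.178.143.224:
  200.0.0.0/7 (200.0.0.0 - 201.255.255.255) -> eth11
  201.0.0.0/8 (201.0.0.0 - 201.255.255.255) -> eth1
  201.178.136.0/21 (201.178.136.0 - 201.178.143.255) -> eth5
More-specific entries that do NOT match:
  201.178.143.232/30 (201.178.143.232 - 201.178.143.235) does not contain 201.178.143.224
  201.178.143.160/27 (201.178.143.160 - 201.178.143.191) does not contain 201.178.143.224
  201.178.143.128/26 (201.178.143.128 - 201.178.143.191) does not contain 201.178.143.224
Longest matching prefix is /21 -> interface eth5.

eth5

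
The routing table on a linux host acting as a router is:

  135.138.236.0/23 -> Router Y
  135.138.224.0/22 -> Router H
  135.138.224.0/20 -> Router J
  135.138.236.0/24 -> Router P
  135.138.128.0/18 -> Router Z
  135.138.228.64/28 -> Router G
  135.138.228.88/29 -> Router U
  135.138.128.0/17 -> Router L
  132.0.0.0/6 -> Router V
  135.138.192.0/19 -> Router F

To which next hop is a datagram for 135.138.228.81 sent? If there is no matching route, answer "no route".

Routes whose prefix contains 135.138.228.81:
  132.0.0.0/6 (132.0.0.0 - 135.255.255.255) -> Router V
  135.138.128.0/17 (135.138.128.0 - 135.138.255.255) -> Router L
  135.138.224.0/20 (135.138.224.0 - 135.138.239.255) -> Router J
More-specific entries that do NOT match:
  135.138.228.88/29 (135.138.228.88 - 135.138.228.95) does not contain 135.138.228.81
  135.138.228.64/28 (135.138.228.64 - 135.138.228.79) does not contain 135.138.228.81
  135.138.236.0/24 (135.138.236.0 - 135.138.236.255) does not contain 135.138.228.81
  135.138.236.0/23 (135.138.236.0 - 135.138.237.255) does not contain 135.138.228.81
  135.138.224.0/22 (135.138.224.0 - 135.138.227.255) does not contain 135.138.228.81
Longest matching prefix is /20 -> next hop Router J.

Router J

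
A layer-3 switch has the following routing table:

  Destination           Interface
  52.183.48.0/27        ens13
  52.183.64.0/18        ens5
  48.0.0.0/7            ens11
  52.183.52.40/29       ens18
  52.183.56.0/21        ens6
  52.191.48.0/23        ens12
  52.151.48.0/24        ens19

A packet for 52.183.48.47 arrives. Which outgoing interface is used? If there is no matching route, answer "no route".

no route

No entry's prefix contains 52.183.48.47; there is no default route.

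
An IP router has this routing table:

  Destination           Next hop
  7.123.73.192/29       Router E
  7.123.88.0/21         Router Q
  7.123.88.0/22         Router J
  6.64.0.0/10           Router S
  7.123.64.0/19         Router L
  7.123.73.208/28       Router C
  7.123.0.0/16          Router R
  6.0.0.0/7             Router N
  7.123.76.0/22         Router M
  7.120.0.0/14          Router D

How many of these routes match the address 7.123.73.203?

4

Prefixes containing 7.123.73.203:
  6.0.0.0/7 (6.0.0.0 - 7.255.255.255)
  7.120.0.0/14 (7.120.0.0 - 7.123.255.255)
  7.123.0.0/16 (7.123.0.0 - 7.123.255.255)
  7.123.64.0/19 (7.123.64.0 - 7.123.95.255)
Total matching entries: 4.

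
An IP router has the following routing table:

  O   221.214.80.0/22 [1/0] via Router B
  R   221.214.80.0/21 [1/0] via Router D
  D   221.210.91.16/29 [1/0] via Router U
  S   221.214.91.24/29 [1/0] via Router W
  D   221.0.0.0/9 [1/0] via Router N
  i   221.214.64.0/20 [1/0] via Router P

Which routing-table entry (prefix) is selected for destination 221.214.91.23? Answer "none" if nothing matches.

221.214.91.23 is outside every listed prefix and there is no default route.

none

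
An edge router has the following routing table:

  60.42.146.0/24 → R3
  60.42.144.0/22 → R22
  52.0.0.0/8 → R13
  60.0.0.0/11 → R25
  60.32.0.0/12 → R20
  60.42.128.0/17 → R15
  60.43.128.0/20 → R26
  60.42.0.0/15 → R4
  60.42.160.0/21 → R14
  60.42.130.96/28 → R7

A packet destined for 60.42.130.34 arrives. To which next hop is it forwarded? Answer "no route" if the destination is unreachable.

Routes whose prefix contains 60.42.130.34:
  60.32.0.0/12 (60.32.0.0 - 60.47.255.255) -> R20
  60.42.0.0/15 (60.42.0.0 - 60.43.255.255) -> R4
  60.42.128.0/17 (60.42.128.0 - 60.42.255.255) -> R15
More-specific entries that do NOT match:
  60.42.130.96/28 (60.42.130.96 - 60.42.130.111) does not contain 60.42.130.34
  60.42.146.0/24 (60.42.146.0 - 60.42.146.255) does not contain 60.42.130.34
  60.42.144.0/22 (60.42.144.0 - 60.42.147.255) does not contain 60.42.130.34
  60.42.160.0/21 (60.42.160.0 - 60.42.167.255) does not contain 60.42.130.34
  60.43.128.0/20 (60.43.128.0 - 60.43.143.255) does not contain 60.42.130.34
Longest matching prefix is /17 -> next hop R15.

R15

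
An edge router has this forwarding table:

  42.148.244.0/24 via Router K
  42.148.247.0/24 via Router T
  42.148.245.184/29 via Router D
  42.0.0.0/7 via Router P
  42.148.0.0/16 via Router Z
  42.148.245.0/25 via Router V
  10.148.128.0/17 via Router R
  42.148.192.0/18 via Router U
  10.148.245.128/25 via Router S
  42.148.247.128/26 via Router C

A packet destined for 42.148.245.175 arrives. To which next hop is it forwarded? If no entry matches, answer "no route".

Router U

Routes whose prefix contains 42.148.245.175:
  42.0.0.0/7 (42.0.0.0 - 43.255.255.255) -> Router P
  42.148.0.0/16 (42.148.0.0 - 42.148.255.255) -> Router Z
  42.148.192.0/18 (42.148.192.0 - 42.148.255.255) -> Router U
More-specific entries that do NOT match:
  42.148.245.184/29 (42.148.245.184 - 42.148.245.191) does not contain 42.148.245.175
  42.148.247.128/26 (42.148.247.128 - 42.148.247.191) does not contain 42.148.245.175
  42.148.245.0/25 (42.148.245.0 - 42.148.245.127) does not contain 42.148.245.175
  10.148.245.128/25 (10.148.245.128 - 10.148.245.255) does not contain 42.148.245.175
  42.148.244.0/24 (42.148.244.0 - 42.148.244.255) does not contain 42.148.245.175
  42.148.247.0/24 (42.148.247.0 - 42.148.247.255) does not contain 42.148.245.175
Longest matching prefix is /18 -> next hop Router U.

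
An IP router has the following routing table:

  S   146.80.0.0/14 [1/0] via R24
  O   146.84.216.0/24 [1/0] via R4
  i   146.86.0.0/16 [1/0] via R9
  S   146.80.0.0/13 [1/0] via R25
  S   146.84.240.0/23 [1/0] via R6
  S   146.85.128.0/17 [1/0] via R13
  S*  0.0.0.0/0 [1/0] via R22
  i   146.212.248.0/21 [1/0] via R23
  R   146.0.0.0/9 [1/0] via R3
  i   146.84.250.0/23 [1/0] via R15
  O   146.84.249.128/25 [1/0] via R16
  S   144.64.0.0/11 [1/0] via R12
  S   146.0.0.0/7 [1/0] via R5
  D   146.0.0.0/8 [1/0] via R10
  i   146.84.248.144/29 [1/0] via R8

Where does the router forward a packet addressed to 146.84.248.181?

R25

Routes whose prefix contains 146.84.248.181:
  0.0.0.0/0 (default, matches everything) -> R22
  146.0.0.0/7 (146.0.0.0 - 147.255.255.255) -> R5
  146.0.0.0/8 (146.0.0.0 - 146.255.255.255) -> R10
  146.0.0.0/9 (146.0.0.0 - 146.127.255.255) -> R3
  146.80.0.0/13 (146.80.0.0 - 146.87.255.255) -> R25
More-specific entries that do NOT match:
  146.84.248.144/29 (146.84.248.144 - 146.84.248.151) does not contain 146.84.248.181
  146.84.249.128/25 (146.84.249.128 - 146.84.249.255) does not contain 146.84.248.181
  146.84.216.0/24 (146.84.216.0 - 146.84.216.255) does not contain 146.84.248.181
  146.84.240.0/23 (146.84.240.0 - 146.84.241.255) does not contain 146.84.248.181
  146.84.250.0/23 (146.84.250.0 - 146.84.251.255) does not contain 146.84.248.181
  146.212.248.0/21 (146.212.248.0 - 146.212.255.255) does not contain 146.84.248.181
  146.85.128.0/17 (146.85.128.0 - 146.85.255.255) does not contain 146.84.248.181
  146.86.0.0/16 (146.86.0.0 - 146.86.255.255) does not contain 146.84.248.181
  146.80.0.0/14 (146.80.0.0 - 146.83.255.255) does not contain 146.84.248.181
Longest matching prefix is /13 -> next hop R25.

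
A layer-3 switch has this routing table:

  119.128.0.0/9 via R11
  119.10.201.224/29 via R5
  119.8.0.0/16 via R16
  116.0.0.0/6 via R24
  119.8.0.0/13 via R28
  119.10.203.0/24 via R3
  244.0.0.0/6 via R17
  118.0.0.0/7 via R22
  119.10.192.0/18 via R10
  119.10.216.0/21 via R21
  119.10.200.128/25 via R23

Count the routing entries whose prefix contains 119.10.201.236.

Prefixes containing 119.10.201.236:
  116.0.0.0/6 (116.0.0.0 - 119.255.255.255)
  118.0.0.0/7 (118.0.0.0 - 119.255.255.255)
  119.8.0.0/13 (119.8.0.0 - 119.15.255.255)
  119.10.192.0/18 (119.10.192.0 - 119.10.255.255)
Total matching entries: 4.

4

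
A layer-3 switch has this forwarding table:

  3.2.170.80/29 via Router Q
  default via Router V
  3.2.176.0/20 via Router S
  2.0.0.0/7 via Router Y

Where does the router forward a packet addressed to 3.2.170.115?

Routes whose prefix contains 3.2.170.115:
  0.0.0.0/0 (default, matches everything) -> Router V
  2.0.0.0/7 (2.0.0.0 - 3.255.255.255) -> Router Y
More-specific entries that do NOT match:
  3.2.170.80/29 (3.2.170.80 - 3.2.170.87) does not contain 3.2.170.115
  3.2.176.0/20 (3.2.176.0 - 3.2.191.255) does not contain 3.2.170.115
Longest matching prefix is /7 -> next hop Router Y.

Router Y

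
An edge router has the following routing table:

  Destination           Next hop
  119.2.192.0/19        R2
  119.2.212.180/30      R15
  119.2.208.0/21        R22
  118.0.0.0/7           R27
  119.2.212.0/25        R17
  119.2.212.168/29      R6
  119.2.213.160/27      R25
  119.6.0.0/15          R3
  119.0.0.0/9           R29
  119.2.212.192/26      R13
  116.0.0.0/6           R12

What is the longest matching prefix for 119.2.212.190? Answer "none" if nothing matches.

119.2.208.0/21

Entries matching 119.2.212.190:
  116.0.0.0/6 (116.0.0.0 - 119.255.255.255)
  118.0.0.0/7 (118.0.0.0 - 119.255.255.255)
  119.0.0.0/9 (119.0.0.0 - 119.127.255.255)
  119.2.192.0/19 (119.2.192.0 - 119.2.223.255)
  119.2.208.0/21 (119.2.208.0 - 119.2.215.255)
Most specific is 119.2.208.0/21.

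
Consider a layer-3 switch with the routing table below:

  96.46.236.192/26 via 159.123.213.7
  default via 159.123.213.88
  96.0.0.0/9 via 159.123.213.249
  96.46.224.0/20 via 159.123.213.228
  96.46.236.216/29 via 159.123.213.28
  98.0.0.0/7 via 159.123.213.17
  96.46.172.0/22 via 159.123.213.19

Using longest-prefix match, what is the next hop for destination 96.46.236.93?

Routes whose prefix contains 96.46.236.93:
  0.0.0.0/0 (default, matches everything) -> 159.123.213.88
  96.0.0.0/9 (96.0.0.0 - 96.127.255.255) -> 159.123.213.249
  96.46.224.0/20 (96.46.224.0 - 96.46.239.255) -> 159.123.213.228
More-specific entries that do NOT match:
  96.46.236.216/29 (96.46.236.216 - 96.46.236.223) does not contain 96.46.236.93
  96.46.236.192/26 (96.46.236.192 - 96.46.236.255) does not contain 96.46.236.93
  96.46.172.0/22 (96.46.172.0 - 96.46.175.255) does not contain 96.46.236.93
Longest matching prefix is /20 -> next hop 159.123.213.228.

159.123.213.228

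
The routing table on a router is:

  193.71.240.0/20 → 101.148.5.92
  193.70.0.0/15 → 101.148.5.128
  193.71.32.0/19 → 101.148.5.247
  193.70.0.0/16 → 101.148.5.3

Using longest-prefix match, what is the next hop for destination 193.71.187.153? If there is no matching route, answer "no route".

Routes whose prefix contains 193.71.187.153:
  193.70.0.0/15 (193.70.0.0 - 193.71.255.255) -> 101.148.5.128
More-specific entries that do NOT match:
  193.71.240.0/20 (193.71.240.0 - 193.71.255.255) does not contain 193.71.187.153
  193.71.32.0/19 (193.71.32.0 - 193.71.63.255) does not contain 193.71.187.153
  193.70.0.0/16 (193.70.0.0 - 193.70.255.255) does not contain 193.71.187.153
Longest matching prefix is /15 -> next hop 101.148.5.128.

101.148.5.128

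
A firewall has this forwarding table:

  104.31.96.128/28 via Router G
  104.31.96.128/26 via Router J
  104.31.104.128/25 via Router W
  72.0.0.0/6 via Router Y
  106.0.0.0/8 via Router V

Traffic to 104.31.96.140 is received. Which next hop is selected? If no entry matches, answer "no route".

Routes whose prefix contains 104.31.96.140:
  104.31.96.128/26 (104.31.96.128 - 104.31.96.191) -> Router J
  104.31.96.128/28 (104.31.96.128 - 104.31.96.143) -> Router G
Longest matching prefix is /28 -> next hop Router G.

Router G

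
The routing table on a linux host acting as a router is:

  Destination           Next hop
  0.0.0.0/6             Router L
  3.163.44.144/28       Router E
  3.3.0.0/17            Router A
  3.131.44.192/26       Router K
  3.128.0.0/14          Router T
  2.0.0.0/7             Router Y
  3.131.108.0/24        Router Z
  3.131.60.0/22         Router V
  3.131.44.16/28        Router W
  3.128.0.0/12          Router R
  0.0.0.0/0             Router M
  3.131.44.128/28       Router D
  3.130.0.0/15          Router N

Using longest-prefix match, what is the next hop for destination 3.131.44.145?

Routes whose prefix contains 3.131.44.145:
  0.0.0.0/0 (default, matches everything) -> Router M
  0.0.0.0/6 (0.0.0.0 - 3.255.255.255) -> Router L
  2.0.0.0/7 (2.0.0.0 - 3.255.255.255) -> Router Y
  3.128.0.0/12 (3.128.0.0 - 3.143.255.255) -> Router R
  3.128.0.0/14 (3.128.0.0 - 3.131.255.255) -> Router T
  3.130.0.0/15 (3.130.0.0 - 3.131.255.255) -> Router N
More-specific entries that do NOT match:
  3.163.44.144/28 (3.163.44.144 - 3.163.44.159) does not contain 3.131.44.145
  3.131.44.16/28 (3.131.44.16 - 3.131.44.31) does not contain 3.131.44.145
  3.131.44.128/28 (3.131.44.128 - 3.131.44.143) does not contain 3.131.44.145
  3.131.44.192/26 (3.131.44.192 - 3.131.44.255) does not contain 3.131.44.145
  3.131.108.0/24 (3.131.108.0 - 3.131.108.255) does not contain 3.131.44.145
  3.131.60.0/22 (3.131.60.0 - 3.131.63.255) does not contain 3.131.44.145
  3.3.0.0/17 (3.3.0.0 - 3.3.127.255) does not contain 3.131.44.145
Longest matching prefix is /15 -> next hop Router N.

Router N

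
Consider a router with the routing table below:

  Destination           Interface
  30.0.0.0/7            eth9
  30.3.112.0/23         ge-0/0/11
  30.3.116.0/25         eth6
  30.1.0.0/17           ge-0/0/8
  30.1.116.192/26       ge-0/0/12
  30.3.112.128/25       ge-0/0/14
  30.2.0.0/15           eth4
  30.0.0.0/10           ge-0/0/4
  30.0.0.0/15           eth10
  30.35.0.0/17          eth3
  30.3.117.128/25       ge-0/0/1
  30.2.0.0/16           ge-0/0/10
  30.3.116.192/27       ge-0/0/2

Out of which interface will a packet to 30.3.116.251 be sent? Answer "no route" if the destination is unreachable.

eth4

Routes whose prefix contains 30.3.116.251:
  30.0.0.0/7 (30.0.0.0 - 31.255.255.255) -> eth9
  30.0.0.0/10 (30.0.0.0 - 30.63.255.255) -> ge-0/0/4
  30.2.0.0/15 (30.2.0.0 - 30.3.255.255) -> eth4
More-specific entries that do NOT match:
  30.3.116.192/27 (30.3.116.192 - 30.3.116.223) does not contain 30.3.116.251
  30.1.116.192/26 (30.1.116.192 - 30.1.116.255) does not contain 30.3.116.251
  30.3.116.0/25 (30.3.116.0 - 30.3.116.127) does not contain 30.3.116.251
  30.3.112.128/25 (30.3.112.128 - 30.3.112.255) does not contain 30.3.116.251
  30.3.117.128/25 (30.3.117.128 - 30.3.117.255) does not contain 30.3.116.251
  30.3.112.0/23 (30.3.112.0 - 30.3.113.255) does not contain 30.3.116.251
  30.1.0.0/17 (30.1.0.0 - 30.1.127.255) does not contain 30.3.116.251
  30.35.0.0/17 (30.35.0.0 - 30.35.127.255) does not contain 30.3.116.251
  30.2.0.0/16 (30.2.0.0 - 30.2.255.255) does not contain 30.3.116.251
Longest matching prefix is /15 -> interface eth4.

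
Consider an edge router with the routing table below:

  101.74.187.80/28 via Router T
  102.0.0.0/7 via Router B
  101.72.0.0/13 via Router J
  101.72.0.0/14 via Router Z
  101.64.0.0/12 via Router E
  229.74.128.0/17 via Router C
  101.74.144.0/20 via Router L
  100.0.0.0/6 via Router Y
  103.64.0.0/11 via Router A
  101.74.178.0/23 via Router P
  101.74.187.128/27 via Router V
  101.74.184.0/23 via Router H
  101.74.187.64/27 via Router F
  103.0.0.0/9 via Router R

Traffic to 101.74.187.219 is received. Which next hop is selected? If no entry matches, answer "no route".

Routes whose prefix contains 101.74.187.219:
  100.0.0.0/6 (100.0.0.0 - 103.255.255.255) -> Router Y
  101.64.0.0/12 (101.64.0.0 - 101.79.255.255) -> Router E
  101.72.0.0/13 (101.72.0.0 - 101.79.255.255) -> Router J
  101.72.0.0/14 (101.72.0.0 - 101.75.255.255) -> Router Z
More-specific entries that do NOT match:
  101.74.187.80/28 (101.74.187.80 - 101.74.187.95) does not contain 101.74.187.219
  101.74.187.128/27 (101.74.187.128 - 101.74.187.159) does not contain 101.74.187.219
  101.74.187.64/27 (101.74.187.64 - 101.74.187.95) does not contain 101.74.187.219
  101.74.178.0/23 (101.74.178.0 - 101.74.179.255) does not contain 101.74.187.219
  101.74.184.0/23 (101.74.184.0 - 101.74.185.255) does not contain 101.74.187.219
  101.74.144.0/20 (101.74.144.0 - 101.74.159.255) does not contain 101.74.187.219
  229.74.128.0/17 (229.74.128.0 - 229.74.255.255) does not contain 101.74.187.219
Longest matching prefix is /14 -> next hop Router Z.

Router Z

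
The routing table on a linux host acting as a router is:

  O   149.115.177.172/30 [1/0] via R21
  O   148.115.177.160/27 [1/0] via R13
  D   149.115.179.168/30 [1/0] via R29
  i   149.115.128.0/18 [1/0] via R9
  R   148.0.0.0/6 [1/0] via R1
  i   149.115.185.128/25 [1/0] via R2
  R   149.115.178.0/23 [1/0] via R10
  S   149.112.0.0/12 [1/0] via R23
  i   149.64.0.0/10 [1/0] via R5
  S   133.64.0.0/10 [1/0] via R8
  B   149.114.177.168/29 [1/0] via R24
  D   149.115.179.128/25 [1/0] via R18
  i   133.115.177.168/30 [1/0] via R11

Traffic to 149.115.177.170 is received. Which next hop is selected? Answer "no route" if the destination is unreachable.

R9

Routes whose prefix contains 149.115.177.170:
  148.0.0.0/6 (148.0.0.0 - 151.255.255.255) -> R1
  149.64.0.0/10 (149.64.0.0 - 149.127.255.255) -> R5
  149.112.0.0/12 (149.112.0.0 - 149.127.255.255) -> R23
  149.115.128.0/18 (149.115.128.0 - 149.115.191.255) -> R9
More-specific entries that do NOT match:
  149.115.177.172/30 (149.115.177.172 - 149.115.177.175) does not contain 149.115.177.170
  149.115.179.168/30 (149.115.179.168 - 149.115.179.171) does not contain 149.115.177.170
  133.115.177.168/30 (133.115.177.168 - 133.115.177.171) does not contain 149.115.177.170
  149.114.177.168/29 (149.114.177.168 - 149.114.177.175) does not contain 149.115.177.170
  148.115.177.160/27 (148.115.177.160 - 148.115.177.191) does not contain 149.115.177.170
  149.115.185.128/25 (149.115.185.128 - 149.115.185.255) does not contain 149.115.177.170
  149.115.179.128/25 (149.115.179.128 - 149.115.179.255) does not contain 149.115.177.170
  149.115.178.0/23 (149.115.178.0 - 149.115.179.255) does not contain 149.115.177.170
Longest matching prefix is /18 -> next hop R9.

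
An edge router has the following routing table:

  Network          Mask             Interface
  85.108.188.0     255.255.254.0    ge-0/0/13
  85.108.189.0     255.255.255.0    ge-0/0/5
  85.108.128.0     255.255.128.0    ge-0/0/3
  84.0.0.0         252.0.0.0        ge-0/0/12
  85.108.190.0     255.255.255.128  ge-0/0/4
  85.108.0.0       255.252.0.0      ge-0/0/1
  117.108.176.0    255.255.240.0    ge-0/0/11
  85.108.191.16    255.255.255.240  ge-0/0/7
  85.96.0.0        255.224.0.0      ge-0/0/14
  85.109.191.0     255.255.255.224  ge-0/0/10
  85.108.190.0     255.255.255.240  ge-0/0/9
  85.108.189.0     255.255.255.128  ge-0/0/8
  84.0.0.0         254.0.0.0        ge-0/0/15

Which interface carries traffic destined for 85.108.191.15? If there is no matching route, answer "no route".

ge-0/0/3

Routes whose prefix contains 85.108.191.15:
  84.0.0.0/6 (84.0.0.0 - 87.255.255.255) -> ge-0/0/12
  84.0.0.0/7 (84.0.0.0 - 85.255.255.255) -> ge-0/0/15
  85.96.0.0/11 (85.96.0.0 - 85.127.255.255) -> ge-0/0/14
  85.108.0.0/14 (85.108.0.0 - 85.111.255.255) -> ge-0/0/1
  85.108.128.0/17 (85.108.128.0 - 85.108.255.255) -> ge-0/0/3
More-specific entries that do NOT match:
  85.108.191.16/28 (85.108.191.16 - 85.108.191.31) does not contain 85.108.191.15
  85.108.190.0/28 (85.108.190.0 - 85.108.190.15) does not contain 85.108.191.15
  85.109.191.0/27 (85.109.191.0 - 85.109.191.31) does not contain 85.108.191.15
  85.108.190.0/25 (85.108.190.0 - 85.108.190.127) does not contain 85.108.191.15
  85.108.189.0/25 (85.108.189.0 - 85.108.189.127) does not contain 85.108.191.15
  85.108.189.0/24 (85.108.189.0 - 85.108.189.255) does not contain 85.108.191.15
  85.108.188.0/23 (85.108.188.0 - 85.108.189.255) does not contain 85.108.191.15
  117.108.176.0/20 (117.108.176.0 - 117.108.191.255) does not contain 85.108.191.15
Longest matching prefix is /17 -> interface ge-0/0/3.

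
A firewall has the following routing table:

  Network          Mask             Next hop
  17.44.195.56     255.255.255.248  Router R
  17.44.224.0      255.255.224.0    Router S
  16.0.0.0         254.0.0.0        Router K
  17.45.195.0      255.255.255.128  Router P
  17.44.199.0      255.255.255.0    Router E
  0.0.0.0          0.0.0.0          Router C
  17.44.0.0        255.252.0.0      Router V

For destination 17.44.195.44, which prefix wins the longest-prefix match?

17.44.0.0/14

Entries matching 17.44.195.44:
  0.0.0.0/0 (default, matches everything)
  16.0.0.0/7 (16.0.0.0 - 17.255.255.255)
  17.44.0.0/14 (17.44.0.0 - 17.47.255.255)
Most specific is 17.44.0.0/14.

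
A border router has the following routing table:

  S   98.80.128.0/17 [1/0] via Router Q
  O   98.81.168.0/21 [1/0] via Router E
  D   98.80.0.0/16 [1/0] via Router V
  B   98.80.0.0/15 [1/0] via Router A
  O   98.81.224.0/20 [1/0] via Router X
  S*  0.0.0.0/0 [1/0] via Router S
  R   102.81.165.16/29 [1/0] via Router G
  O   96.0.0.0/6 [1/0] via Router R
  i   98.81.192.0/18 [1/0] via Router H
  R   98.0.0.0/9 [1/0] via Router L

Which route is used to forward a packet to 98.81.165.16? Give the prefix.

98.80.0.0/15

Entries matching 98.81.165.16:
  0.0.0.0/0 (default, matches everything)
  96.0.0.0/6 (96.0.0.0 - 99.255.255.255)
  98.0.0.0/9 (98.0.0.0 - 98.127.255.255)
  98.80.0.0/15 (98.80.0.0 - 98.81.255.255)
Most specific is 98.80.0.0/15.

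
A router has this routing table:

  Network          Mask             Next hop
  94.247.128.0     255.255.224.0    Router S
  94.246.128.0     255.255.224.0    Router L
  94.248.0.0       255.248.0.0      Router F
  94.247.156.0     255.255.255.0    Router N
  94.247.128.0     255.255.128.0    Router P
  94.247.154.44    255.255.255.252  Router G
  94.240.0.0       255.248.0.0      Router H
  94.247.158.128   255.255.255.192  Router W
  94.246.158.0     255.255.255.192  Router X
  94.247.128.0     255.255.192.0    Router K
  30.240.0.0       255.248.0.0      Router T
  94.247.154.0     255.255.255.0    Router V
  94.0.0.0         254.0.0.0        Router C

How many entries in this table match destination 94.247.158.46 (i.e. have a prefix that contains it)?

Prefixes containing 94.247.158.46:
  94.0.0.0/7 (94.0.0.0 - 95.255.255.255)
  94.240.0.0/13 (94.240.0.0 - 94.247.255.255)
  94.247.128.0/17 (94.247.128.0 - 94.247.255.255)
  94.247.128.0/18 (94.247.128.0 - 94.247.191.255)
  94.247.128.0/19 (94.247.128.0 - 94.247.159.255)
Total matching entries: 5.

5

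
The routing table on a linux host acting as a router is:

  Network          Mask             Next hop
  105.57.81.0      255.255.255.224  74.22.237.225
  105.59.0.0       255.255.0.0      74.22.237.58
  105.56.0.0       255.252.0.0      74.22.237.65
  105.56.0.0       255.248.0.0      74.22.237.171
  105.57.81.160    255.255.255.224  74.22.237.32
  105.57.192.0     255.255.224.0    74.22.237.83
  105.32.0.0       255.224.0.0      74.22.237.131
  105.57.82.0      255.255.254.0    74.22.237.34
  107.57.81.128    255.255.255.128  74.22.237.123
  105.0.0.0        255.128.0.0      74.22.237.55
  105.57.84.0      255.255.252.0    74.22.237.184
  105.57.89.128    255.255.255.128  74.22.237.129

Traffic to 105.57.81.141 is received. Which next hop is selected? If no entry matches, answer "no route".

Routes whose prefix contains 105.57.81.141:
  105.0.0.0/9 (105.0.0.0 - 105.127.255.255) -> 74.22.237.55
  105.32.0.0/11 (105.32.0.0 - 105.63.255.255) -> 74.22.237.131
  105.56.0.0/13 (105.56.0.0 - 105.63.255.255) -> 74.22.237.171
  105.56.0.0/14 (105.56.0.0 - 105.59.255.255) -> 74.22.237.65
More-specific entries that do NOT match:
  105.57.81.0/27 (105.57.81.0 - 105.57.81.31) does not contain 105.57.81.141
  105.57.81.160/27 (105.57.81.160 - 105.57.81.191) does not contain 105.57.81.141
  107.57.81.128/25 (107.57.81.128 - 107.57.81.255) does not contain 105.57.81.141
  105.57.89.128/25 (105.57.89.128 - 105.57.89.255) does not contain 105.57.81.141
  105.57.82.0/23 (105.57.82.0 - 105.57.83.255) does not contain 105.57.81.141
  105.57.84.0/22 (105.57.84.0 - 105.57.87.255) does not contain 105.57.81.141
  105.57.192.0/19 (105.57.192.0 - 105.57.223.255) does not contain 105.57.81.141
  105.59.0.0/16 (105.59.0.0 - 105.59.255.255) does not contain 105.57.81.141
Longest matching prefix is /14 -> next hop 74.22.237.65.

74.22.237.65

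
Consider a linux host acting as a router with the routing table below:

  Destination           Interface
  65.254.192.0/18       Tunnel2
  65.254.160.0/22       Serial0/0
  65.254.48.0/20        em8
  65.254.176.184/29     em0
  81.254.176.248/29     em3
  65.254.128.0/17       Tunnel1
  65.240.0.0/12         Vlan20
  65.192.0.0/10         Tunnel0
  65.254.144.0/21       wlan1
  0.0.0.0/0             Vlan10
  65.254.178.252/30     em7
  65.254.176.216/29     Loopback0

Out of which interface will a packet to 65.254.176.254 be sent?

Tunnel1

Routes whose prefix contains 65.254.176.254:
  0.0.0.0/0 (default, matches everything) -> Vlan10
  65.192.0.0/10 (65.192.0.0 - 65.255.255.255) -> Tunnel0
  65.240.0.0/12 (65.240.0.0 - 65.255.255.255) -> Vlan20
  65.254.128.0/17 (65.254.128.0 - 65.254.255.255) -> Tunnel1
More-specific entries that do NOT match:
  65.254.178.252/30 (65.254.178.252 - 65.254.178.255) does not contain 65.254.176.254
  65.254.176.184/29 (65.254.176.184 - 65.254.176.191) does not contain 65.254.176.254
  81.254.176.248/29 (81.254.176.248 - 81.254.176.255) does not contain 65.254.176.254
  65.254.176.216/29 (65.254.176.216 - 65.254.176.223) does not contain 65.254.176.254
  65.254.160.0/22 (65.254.160.0 - 65.254.163.255) does not contain 65.254.176.254
  65.254.144.0/21 (65.254.144.0 - 65.254.151.255) does not contain 65.254.176.254
  65.254.48.0/20 (65.254.48.0 - 65.254.63.255) does not contain 65.254.176.254
  65.254.192.0/18 (65.254.192.0 - 65.254.255.255) does not contain 65.254.176.254
Longest matching prefix is /17 -> interface Tunnel1.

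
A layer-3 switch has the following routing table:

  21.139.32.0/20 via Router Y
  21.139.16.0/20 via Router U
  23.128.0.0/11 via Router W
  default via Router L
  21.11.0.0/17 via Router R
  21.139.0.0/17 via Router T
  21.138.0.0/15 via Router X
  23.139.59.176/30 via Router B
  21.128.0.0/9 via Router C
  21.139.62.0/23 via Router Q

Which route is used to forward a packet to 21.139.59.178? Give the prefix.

Entries matching 21.139.59.178:
  0.0.0.0/0 (default, matches everything)
  21.128.0.0/9 (21.128.0.0 - 21.255.255.255)
  21.138.0.0/15 (21.138.0.0 - 21.139.255.255)
  21.139.0.0/17 (21.139.0.0 - 21.139.127.255)
Most specific is 21.139.0.0/17.

21.139.0.0/17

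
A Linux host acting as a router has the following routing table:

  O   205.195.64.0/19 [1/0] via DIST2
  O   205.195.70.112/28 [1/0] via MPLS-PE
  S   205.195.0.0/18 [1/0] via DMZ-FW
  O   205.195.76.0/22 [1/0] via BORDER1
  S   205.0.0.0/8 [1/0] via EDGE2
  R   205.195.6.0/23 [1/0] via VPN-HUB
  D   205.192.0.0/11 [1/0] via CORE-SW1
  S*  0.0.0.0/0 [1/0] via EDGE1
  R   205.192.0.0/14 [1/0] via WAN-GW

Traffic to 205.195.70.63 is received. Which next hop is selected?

Routes whose prefix contains 205.195.70.63:
  0.0.0.0/0 (default, matches everything) -> EDGE1
  205.0.0.0/8 (205.0.0.0 - 205.255.255.255) -> EDGE2
  205.192.0.0/11 (205.192.0.0 - 205.223.255.255) -> CORE-SW1
  205.192.0.0/14 (205.192.0.0 - 205.195.255.255) -> WAN-GW
  205.195.64.0/19 (205.195.64.0 - 205.195.95.255) -> DIST2
More-specific entries that do NOT match:
  205.195.70.112/28 (205.195.70.112 - 205.195.70.127) does not contain 205.195.70.63
  205.195.6.0/23 (205.195.6.0 - 205.195.7.255) does not contain 205.195.70.63
  205.195.76.0/22 (205.195.76.0 - 205.195.79.255) does not contain 205.195.70.63
Longest matching prefix is /19 -> next hop DIST2.

DIST2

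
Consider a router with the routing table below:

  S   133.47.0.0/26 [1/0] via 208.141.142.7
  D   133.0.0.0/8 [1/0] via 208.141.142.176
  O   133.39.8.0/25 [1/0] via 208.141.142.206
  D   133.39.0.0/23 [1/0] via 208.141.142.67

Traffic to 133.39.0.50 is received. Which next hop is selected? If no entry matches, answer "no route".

208.141.142.67

Routes whose prefix contains 133.39.0.50:
  133.0.0.0/8 (133.0.0.0 - 133.255.255.255) -> 208.141.142.176
  133.39.0.0/23 (133.39.0.0 - 133.39.1.255) -> 208.141.142.67
More-specific entries that do NOT match:
  133.47.0.0/26 (133.47.0.0 - 133.47.0.63) does not contain 133.39.0.50
  133.39.8.0/25 (133.39.8.0 - 133.39.8.127) does not contain 133.39.0.50
Longest matching prefix is /23 -> next hop 208.141.142.67.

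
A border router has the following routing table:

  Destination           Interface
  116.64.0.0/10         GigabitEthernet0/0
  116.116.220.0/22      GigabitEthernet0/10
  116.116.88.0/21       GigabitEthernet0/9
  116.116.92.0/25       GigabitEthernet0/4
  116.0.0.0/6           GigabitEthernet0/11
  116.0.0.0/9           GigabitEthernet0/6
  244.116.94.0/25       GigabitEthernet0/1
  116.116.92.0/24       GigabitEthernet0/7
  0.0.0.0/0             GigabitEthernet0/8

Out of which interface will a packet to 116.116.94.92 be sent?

Routes whose prefix contains 116.116.94.92:
  0.0.0.0/0 (default, matches everything) -> GigabitEthernet0/8
  116.0.0.0/6 (116.0.0.0 - 119.255.255.255) -> GigabitEthernet0/11
  116.0.0.0/9 (116.0.0.0 - 116.127.255.255) -> GigabitEthernet0/6
  116.64.0.0/10 (116.64.0.0 - 116.127.255.255) -> GigabitEthernet0/0
  116.116.88.0/21 (116.116.88.0 - 116.116.95.255) -> GigabitEthernet0/9
More-specific entries that do NOT match:
  116.116.92.0/25 (116.116.92.0 - 116.116.92.127) does not contain 116.116.94.92
  244.116.94.0/25 (244.116.94.0 - 244.116.94.127) does not contain 116.116.94.92
  116.116.92.0/24 (116.116.92.0 - 116.116.92.255) does not contain 116.116.94.92
  116.116.220.0/22 (116.116.220.0 - 116.116.223.255) does not contain 116.116.94.92
Longest matching prefix is /21 -> interface GigabitEthernet0/9.

GigabitEthernet0/9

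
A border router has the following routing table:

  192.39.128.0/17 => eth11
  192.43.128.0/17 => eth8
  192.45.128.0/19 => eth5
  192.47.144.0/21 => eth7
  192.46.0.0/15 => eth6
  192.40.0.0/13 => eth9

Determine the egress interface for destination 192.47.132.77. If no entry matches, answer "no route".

Routes whose prefix contains 192.47.132.77:
  192.40.0.0/13 (192.40.0.0 - 192.47.255.255) -> eth9
  192.46.0.0/15 (192.46.0.0 - 192.47.255.255) -> eth6
More-specific entries that do NOT match:
  192.47.144.0/21 (192.47.144.0 - 192.47.151.255) does not contain 192.47.132.77
  192.45.128.0/19 (192.45.128.0 - 192.45.159.255) does not contain 192.47.132.77
  192.39.128.0/17 (192.39.128.0 - 192.39.255.255) does not contain 192.47.132.77
  192.43.128.0/17 (192.43.128.0 - 192.43.255.255) does not contain 192.47.132.77
Longest matching prefix is /15 -> interface eth6.

eth6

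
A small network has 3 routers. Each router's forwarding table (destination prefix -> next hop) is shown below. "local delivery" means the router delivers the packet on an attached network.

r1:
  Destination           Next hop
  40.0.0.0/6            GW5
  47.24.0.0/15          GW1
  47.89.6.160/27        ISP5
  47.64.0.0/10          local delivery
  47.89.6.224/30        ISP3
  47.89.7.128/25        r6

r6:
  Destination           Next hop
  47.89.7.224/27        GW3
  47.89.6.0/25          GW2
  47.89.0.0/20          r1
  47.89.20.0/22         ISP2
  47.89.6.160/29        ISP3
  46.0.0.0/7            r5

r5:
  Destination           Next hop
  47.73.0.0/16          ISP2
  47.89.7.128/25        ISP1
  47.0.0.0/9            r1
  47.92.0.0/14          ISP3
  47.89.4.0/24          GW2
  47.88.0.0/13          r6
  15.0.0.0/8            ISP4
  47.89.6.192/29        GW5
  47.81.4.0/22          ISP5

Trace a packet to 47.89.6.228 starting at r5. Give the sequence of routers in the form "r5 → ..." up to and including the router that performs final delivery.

r5 → r6 → r1

At r5: longest match for 47.89.6.228 is 47.88.0.0/13 -> r6
At r6: longest match for 47.89.6.228 is 47.89.0.0/20 -> r1
At r1: longest match for 47.89.6.228 is 47.64.0.0/10 -> local delivery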